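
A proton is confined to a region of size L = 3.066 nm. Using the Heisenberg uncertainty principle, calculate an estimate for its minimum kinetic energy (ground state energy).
551.836 neV

Using the uncertainty principle to estimate ground state energy:

1. The position uncertainty is approximately the confinement size:
   Δx ≈ L = 3.066e-09 m

2. From ΔxΔp ≥ ℏ/2, the minimum momentum uncertainty is:
   Δp ≈ ℏ/(2L) = 1.720e-26 kg·m/s

3. The kinetic energy is approximately:
   KE ≈ (Δp)²/(2m) = (1.720e-26)²/(2 × 1.673e-27 kg)
   KE ≈ 8.841e-26 J = 551.836 neV

This is an order-of-magnitude estimate of the ground state energy.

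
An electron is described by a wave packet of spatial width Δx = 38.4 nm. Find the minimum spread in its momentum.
1.373 × 10^-27 kg·m/s

For a wave packet, the spatial width Δx and momentum spread Δp are related by the uncertainty principle:
ΔxΔp ≥ ℏ/2

The minimum momentum spread is:
Δp_min = ℏ/(2Δx)
Δp_min = (1.055e-34 J·s) / (2 × 3.840e-08 m)
Δp_min = 1.373e-27 kg·m/s

A wave packet cannot have both a well-defined position and well-defined momentum.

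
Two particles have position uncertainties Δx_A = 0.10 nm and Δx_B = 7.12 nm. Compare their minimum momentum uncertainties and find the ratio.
Particle A has the larger minimum momentum uncertainty, by a factor of 71.20.

For each particle, the minimum momentum uncertainty is Δp_min = ℏ/(2Δx):

Particle A: Δp_A = ℏ/(2×1.000e-10 m) = 5.273e-25 kg·m/s
Particle B: Δp_B = ℏ/(2×7.120e-09 m) = 7.406e-27 kg·m/s

Ratio: Δp_A/Δp_B = 71.20

Since Δp_min ∝ 1/Δx, the particle with smaller position uncertainty (A) has larger momentum uncertainty.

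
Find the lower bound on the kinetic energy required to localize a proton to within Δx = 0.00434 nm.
275.407 meV

Localizing a particle requires giving it sufficient momentum uncertainty:

1. From uncertainty principle: Δp ≥ ℏ/(2Δx)
   Δp_min = (1.055e-34 J·s) / (2 × 4.340e-12 m)
   Δp_min = 1.215e-23 kg·m/s

2. This momentum uncertainty corresponds to kinetic energy:
   KE ≈ (Δp)²/(2m) = (1.215e-23)²/(2 × 1.673e-27 kg)
   KE = 4.413e-20 J = 275.407 meV

Tighter localization requires more energy.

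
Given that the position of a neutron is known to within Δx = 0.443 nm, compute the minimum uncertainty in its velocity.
71.063 m/s

Using the Heisenberg uncertainty principle and Δp = mΔv:
ΔxΔp ≥ ℏ/2
Δx(mΔv) ≥ ℏ/2

The minimum uncertainty in velocity is:
Δv_min = ℏ/(2mΔx)
Δv_min = (1.055e-34 J·s) / (2 × 1.675e-27 kg × 4.430e-10 m)
Δv_min = 7.106e+01 m/s = 71.063 m/s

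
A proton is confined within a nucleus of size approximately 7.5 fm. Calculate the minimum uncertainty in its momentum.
7.030 × 10^-21 kg·m/s

Using the Heisenberg uncertainty principle:
ΔxΔp ≥ ℏ/2

With Δx ≈ L = 7.500e-15 m (the confinement size):
Δp_min = ℏ/(2Δx)
Δp_min = (1.055e-34 J·s) / (2 × 7.500e-15 m)
Δp_min = 7.030e-21 kg·m/s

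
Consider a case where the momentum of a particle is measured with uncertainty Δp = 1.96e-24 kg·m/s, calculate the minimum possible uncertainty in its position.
26.902 pm

Using the Heisenberg uncertainty principle:
ΔxΔp ≥ ℏ/2

The minimum uncertainty in position is:
Δx_min = ℏ/(2Δp)
Δx_min = (1.055e-34 J·s) / (2 × 1.960e-24 kg·m/s)
Δx_min = 2.690e-11 m = 26.902 pm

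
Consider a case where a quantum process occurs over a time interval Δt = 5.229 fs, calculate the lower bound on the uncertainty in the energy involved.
62.939 meV

Using the energy-time uncertainty principle:
ΔEΔt ≥ ℏ/2

The minimum uncertainty in energy is:
ΔE_min = ℏ/(2Δt)
ΔE_min = (1.055e-34 J·s) / (2 × 5.229e-15 s)
ΔE_min = 1.008e-20 J = 62.939 meV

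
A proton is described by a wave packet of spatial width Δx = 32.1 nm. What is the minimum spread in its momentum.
1.643 × 10^-27 kg·m/s

For a wave packet, the spatial width Δx and momentum spread Δp are related by the uncertainty principle:
ΔxΔp ≥ ℏ/2

The minimum momentum spread is:
Δp_min = ℏ/(2Δx)
Δp_min = (1.055e-34 J·s) / (2 × 3.210e-08 m)
Δp_min = 1.643e-27 kg·m/s

A wave packet cannot have both a well-defined position and well-defined momentum.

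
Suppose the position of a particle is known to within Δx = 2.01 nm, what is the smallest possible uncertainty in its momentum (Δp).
2.623 × 10^-26 kg·m/s

Using the Heisenberg uncertainty principle:
ΔxΔp ≥ ℏ/2

The minimum uncertainty in momentum is:
Δp_min = ℏ/(2Δx)
Δp_min = (1.055e-34 J·s) / (2 × 2.010e-09 m)
Δp_min = 2.623e-26 kg·m/s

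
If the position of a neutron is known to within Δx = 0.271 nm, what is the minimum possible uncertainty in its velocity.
116.166 m/s

Using the Heisenberg uncertainty principle and Δp = mΔv:
ΔxΔp ≥ ℏ/2
Δx(mΔv) ≥ ℏ/2

The minimum uncertainty in velocity is:
Δv_min = ℏ/(2mΔx)
Δv_min = (1.055e-34 J·s) / (2 × 1.675e-27 kg × 2.710e-10 m)
Δv_min = 1.162e+02 m/s = 116.166 m/s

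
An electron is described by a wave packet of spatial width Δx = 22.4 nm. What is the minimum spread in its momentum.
2.354 × 10^-27 kg·m/s

For a wave packet, the spatial width Δx and momentum spread Δp are related by the uncertainty principle:
ΔxΔp ≥ ℏ/2

The minimum momentum spread is:
Δp_min = ℏ/(2Δx)
Δp_min = (1.055e-34 J·s) / (2 × 2.240e-08 m)
Δp_min = 2.354e-27 kg·m/s

A wave packet cannot have both a well-defined position and well-defined momentum.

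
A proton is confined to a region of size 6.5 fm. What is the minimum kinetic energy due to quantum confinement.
122.780 keV

Using the uncertainty principle:

1. Position uncertainty: Δx ≈ 6.500e-15 m
2. Minimum momentum uncertainty: Δp = ℏ/(2Δx) = 8.112e-21 kg·m/s
3. Minimum kinetic energy:
   KE = (Δp)²/(2m) = (8.112e-21)²/(2 × 1.673e-27 kg)
   KE = 1.967e-14 J = 122.780 keV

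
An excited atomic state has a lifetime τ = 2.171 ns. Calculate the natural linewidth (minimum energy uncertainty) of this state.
151.592 neV

Using the energy-time uncertainty principle:
ΔEΔt ≥ ℏ/2

The lifetime τ represents the time uncertainty Δt.
The natural linewidth (minimum energy uncertainty) is:

ΔE = ℏ/(2τ)
ΔE = (1.055e-34 J·s) / (2 × 2.171e-09 s)
ΔE = 2.429e-26 J = 151.592 neV

This natural linewidth limits the precision of spectroscopic measurements.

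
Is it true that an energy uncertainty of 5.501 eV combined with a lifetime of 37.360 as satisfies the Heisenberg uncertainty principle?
No, it violates the uncertainty relation.

Calculate the product ΔEΔt:
ΔE = 5.501 eV = 8.814e-19 J
ΔEΔt = (8.814e-19 J) × (3.736e-17 s)
ΔEΔt = 3.293e-35 J·s

Compare to the minimum allowed value ℏ/2:
ℏ/2 = 5.273e-35 J·s

Since ΔEΔt = 3.293e-35 J·s < 5.273e-35 J·s = ℏ/2,
this violates the uncertainty relation.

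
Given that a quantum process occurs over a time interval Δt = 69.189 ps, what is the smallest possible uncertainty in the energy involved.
4.757 μeV

Using the energy-time uncertainty principle:
ΔEΔt ≥ ℏ/2

The minimum uncertainty in energy is:
ΔE_min = ℏ/(2Δt)
ΔE_min = (1.055e-34 J·s) / (2 × 6.919e-11 s)
ΔE_min = 7.621e-25 J = 4.757 μeV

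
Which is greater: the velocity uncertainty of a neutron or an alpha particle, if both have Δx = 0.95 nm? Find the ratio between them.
The neutron has the larger minimum velocity uncertainty, by a ratio of 4.0.

For both particles, Δp_min = ℏ/(2Δx) = 5.550e-26 kg·m/s (same for both).

The velocity uncertainty is Δv = Δp/m:
- neutron: Δv = 5.550e-26 / 1.675e-27 = 3.314e+01 m/s = 33.138 m/s
- alpha particle: Δv = 5.550e-26 / 6.645e-27 = 8.353e+00 m/s = 8.353 m/s

Ratio: 3.314e+01 / 8.353e+00 = 4.0

The lighter particle has larger velocity uncertainty because Δv ∝ 1/m.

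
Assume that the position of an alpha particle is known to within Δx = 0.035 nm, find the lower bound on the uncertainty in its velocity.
226.728 m/s

Using the Heisenberg uncertainty principle and Δp = mΔv:
ΔxΔp ≥ ℏ/2
Δx(mΔv) ≥ ℏ/2

The minimum uncertainty in velocity is:
Δv_min = ℏ/(2mΔx)
Δv_min = (1.055e-34 J·s) / (2 × 6.645e-27 kg × 3.500e-11 m)
Δv_min = 2.267e+02 m/s = 226.728 m/s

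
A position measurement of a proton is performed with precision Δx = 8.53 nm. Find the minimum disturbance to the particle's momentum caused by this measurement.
6.182 × 10^-27 kg·m/s

The uncertainty principle implies that measuring position disturbs momentum:
ΔxΔp ≥ ℏ/2

When we measure position with precision Δx, we necessarily introduce a momentum uncertainty:
Δp ≥ ℏ/(2Δx)
Δp_min = (1.055e-34 J·s) / (2 × 8.530e-09 m)
Δp_min = 6.182e-27 kg·m/s

The more precisely we measure position, the greater the momentum disturbance.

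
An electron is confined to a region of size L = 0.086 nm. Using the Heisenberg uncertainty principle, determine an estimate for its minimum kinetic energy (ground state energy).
1.288 eV

Using the uncertainty principle to estimate ground state energy:

1. The position uncertainty is approximately the confinement size:
   Δx ≈ L = 8.600e-11 m

2. From ΔxΔp ≥ ℏ/2, the minimum momentum uncertainty is:
   Δp ≈ ℏ/(2L) = 6.131e-25 kg·m/s

3. The kinetic energy is approximately:
   KE ≈ (Δp)²/(2m) = (6.131e-25)²/(2 × 9.109e-31 kg)
   KE ≈ 2.063e-19 J = 1.288 eV

This is an order-of-magnitude estimate of the ground state energy.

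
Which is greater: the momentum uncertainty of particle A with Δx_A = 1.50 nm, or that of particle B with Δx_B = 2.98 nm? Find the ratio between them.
Particle A has the larger minimum momentum uncertainty, by a factor of 1.99.

For each particle, the minimum momentum uncertainty is Δp_min = ℏ/(2Δx):

Particle A: Δp_A = ℏ/(2×1.500e-09 m) = 3.515e-26 kg·m/s
Particle B: Δp_B = ℏ/(2×2.980e-09 m) = 1.769e-26 kg·m/s

Ratio: Δp_A/Δp_B = 1.99

Since Δp_min ∝ 1/Δx, the particle with smaller position uncertainty (A) has larger momentum uncertainty.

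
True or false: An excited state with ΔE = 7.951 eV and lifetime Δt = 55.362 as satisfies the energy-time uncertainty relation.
Yes, it satisfies the uncertainty relation.

Calculate the product ΔEΔt:
ΔE = 7.951 eV = 1.274e-18 J
ΔEΔt = (1.274e-18 J) × (5.536e-17 s)
ΔEΔt = 7.053e-35 J·s

Compare to the minimum allowed value ℏ/2:
ℏ/2 = 5.273e-35 J·s

Since ΔEΔt = 7.053e-35 J·s ≥ 5.273e-35 J·s = ℏ/2,
this satisfies the uncertainty relation.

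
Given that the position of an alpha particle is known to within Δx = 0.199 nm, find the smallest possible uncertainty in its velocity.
39.877 m/s

Using the Heisenberg uncertainty principle and Δp = mΔv:
ΔxΔp ≥ ℏ/2
Δx(mΔv) ≥ ℏ/2

The minimum uncertainty in velocity is:
Δv_min = ℏ/(2mΔx)
Δv_min = (1.055e-34 J·s) / (2 × 6.645e-27 kg × 1.990e-10 m)
Δv_min = 3.988e+01 m/s = 39.877 m/s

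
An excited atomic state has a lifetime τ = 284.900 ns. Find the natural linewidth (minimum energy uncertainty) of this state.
1.155 neV

Using the energy-time uncertainty principle:
ΔEΔt ≥ ℏ/2

The lifetime τ represents the time uncertainty Δt.
The natural linewidth (minimum energy uncertainty) is:

ΔE = ℏ/(2τ)
ΔE = (1.055e-34 J·s) / (2 × 2.849e-07 s)
ΔE = 1.851e-28 J = 1.155 neV

This natural linewidth limits the precision of spectroscopic measurements.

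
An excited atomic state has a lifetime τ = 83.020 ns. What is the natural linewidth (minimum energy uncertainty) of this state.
3.964 neV

Using the energy-time uncertainty principle:
ΔEΔt ≥ ℏ/2

The lifetime τ represents the time uncertainty Δt.
The natural linewidth (minimum energy uncertainty) is:

ΔE = ℏ/(2τ)
ΔE = (1.055e-34 J·s) / (2 × 8.302e-08 s)
ΔE = 6.351e-28 J = 3.964 neV

This natural linewidth limits the precision of spectroscopic measurements.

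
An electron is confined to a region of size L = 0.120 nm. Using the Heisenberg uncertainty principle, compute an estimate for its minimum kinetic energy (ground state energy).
661.455 meV

Using the uncertainty principle to estimate ground state energy:

1. The position uncertainty is approximately the confinement size:
   Δx ≈ L = 1.200e-10 m

2. From ΔxΔp ≥ ℏ/2, the minimum momentum uncertainty is:
   Δp ≈ ℏ/(2L) = 4.394e-25 kg·m/s

3. The kinetic energy is approximately:
   KE ≈ (Δp)²/(2m) = (4.394e-25)²/(2 × 9.109e-31 kg)
   KE ≈ 1.060e-19 J = 661.455 meV

This is an order-of-magnitude estimate of the ground state energy.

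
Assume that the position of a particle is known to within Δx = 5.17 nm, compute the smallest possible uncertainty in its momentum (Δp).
1.020 × 10^-26 kg·m/s

Using the Heisenberg uncertainty principle:
ΔxΔp ≥ ℏ/2

The minimum uncertainty in momentum is:
Δp_min = ℏ/(2Δx)
Δp_min = (1.055e-34 J·s) / (2 × 5.170e-09 m)
Δp_min = 1.020e-26 kg·m/s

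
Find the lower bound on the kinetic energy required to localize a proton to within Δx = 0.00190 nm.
1.437 eV

Localizing a particle requires giving it sufficient momentum uncertainty:

1. From uncertainty principle: Δp ≥ ℏ/(2Δx)
   Δp_min = (1.055e-34 J·s) / (2 × 1.900e-12 m)
   Δp_min = 2.775e-23 kg·m/s

2. This momentum uncertainty corresponds to kinetic energy:
   KE ≈ (Δp)²/(2m) = (2.775e-23)²/(2 × 1.673e-27 kg)
   KE = 2.302e-19 J = 1.437 eV

Tighter localization requires more energy.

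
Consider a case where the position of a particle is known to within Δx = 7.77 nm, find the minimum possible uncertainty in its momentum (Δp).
6.786 × 10^-27 kg·m/s

Using the Heisenberg uncertainty principle:
ΔxΔp ≥ ℏ/2

The minimum uncertainty in momentum is:
Δp_min = ℏ/(2Δx)
Δp_min = (1.055e-34 J·s) / (2 × 7.770e-09 m)
Δp_min = 6.786e-27 kg·m/s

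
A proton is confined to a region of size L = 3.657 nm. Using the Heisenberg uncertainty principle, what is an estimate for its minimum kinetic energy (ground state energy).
387.886 neV

Using the uncertainty principle to estimate ground state energy:

1. The position uncertainty is approximately the confinement size:
   Δx ≈ L = 3.657e-09 m

2. From ΔxΔp ≥ ℏ/2, the minimum momentum uncertainty is:
   Δp ≈ ℏ/(2L) = 1.442e-26 kg·m/s

3. The kinetic energy is approximately:
   KE ≈ (Δp)²/(2m) = (1.442e-26)²/(2 × 1.673e-27 kg)
   KE ≈ 6.215e-26 J = 387.886 neV

This is an order-of-magnitude estimate of the ground state energy.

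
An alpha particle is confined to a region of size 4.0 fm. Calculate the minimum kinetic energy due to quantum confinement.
81.613 keV

Using the uncertainty principle:

1. Position uncertainty: Δx ≈ 4.000e-15 m
2. Minimum momentum uncertainty: Δp = ℏ/(2Δx) = 1.318e-20 kg·m/s
3. Minimum kinetic energy:
   KE = (Δp)²/(2m) = (1.318e-20)²/(2 × 6.645e-27 kg)
   KE = 1.308e-14 J = 81.613 keV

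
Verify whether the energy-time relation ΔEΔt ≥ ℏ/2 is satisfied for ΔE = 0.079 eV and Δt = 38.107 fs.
Yes, it satisfies the uncertainty relation.

Calculate the product ΔEΔt:
ΔE = 0.079 eV = 1.266e-20 J
ΔEΔt = (1.266e-20 J) × (3.811e-14 s)
ΔEΔt = 4.823e-34 J·s

Compare to the minimum allowed value ℏ/2:
ℏ/2 = 5.273e-35 J·s

Since ΔEΔt = 4.823e-34 J·s ≥ 5.273e-35 J·s = ℏ/2,
this satisfies the uncertainty relation.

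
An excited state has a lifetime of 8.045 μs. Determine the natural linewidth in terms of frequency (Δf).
9.892 kHz

Using the energy-time uncertainty principle and E = hf:
ΔEΔt ≥ ℏ/2
hΔf·Δt ≥ ℏ/2

The minimum frequency uncertainty is:
Δf = ℏ/(2hτ) = 1/(4πτ)
Δf = 1/(4π × 8.045e-06 s)
Δf = 9.892e+03 Hz = 9.892 kHz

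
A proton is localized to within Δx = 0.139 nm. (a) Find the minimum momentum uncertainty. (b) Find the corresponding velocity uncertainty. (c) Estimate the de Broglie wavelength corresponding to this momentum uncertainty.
(a) Δp_min = 3.793 × 10^-25 kg·m/s
(b) Δv_min = 226.795 m/s
(c) λ_dB = 1.747 nm

Step-by-step:

(a) From the uncertainty principle:
Δp_min = ℏ/(2Δx) = (1.055e-34 J·s)/(2 × 1.390e-10 m) = 3.793e-25 kg·m/s

(b) The velocity uncertainty:
Δv = Δp/m = (3.793e-25 kg·m/s)/(1.673e-27 kg) = 2.268e+02 m/s = 226.795 m/s

(c) The de Broglie wavelength for this momentum:
λ = h/p = (6.626e-34 J·s)/(3.793e-25 kg·m/s) = 1.747e-09 m = 1.747 nm

Note: The de Broglie wavelength is comparable to the localization size, as expected from wave-particle duality.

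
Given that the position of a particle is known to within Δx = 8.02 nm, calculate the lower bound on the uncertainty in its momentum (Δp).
6.575 × 10^-27 kg·m/s

Using the Heisenberg uncertainty principle:
ΔxΔp ≥ ℏ/2

The minimum uncertainty in momentum is:
Δp_min = ℏ/(2Δx)
Δp_min = (1.055e-34 J·s) / (2 × 8.020e-09 m)
Δp_min = 6.575e-27 kg·m/s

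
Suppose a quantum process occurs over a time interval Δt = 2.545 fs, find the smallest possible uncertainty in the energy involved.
129.315 meV

Using the energy-time uncertainty principle:
ΔEΔt ≥ ℏ/2

The minimum uncertainty in energy is:
ΔE_min = ℏ/(2Δt)
ΔE_min = (1.055e-34 J·s) / (2 × 2.545e-15 s)
ΔE_min = 2.072e-20 J = 129.315 meV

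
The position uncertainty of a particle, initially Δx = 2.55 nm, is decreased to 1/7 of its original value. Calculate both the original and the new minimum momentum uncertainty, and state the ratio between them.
Original Δp_min = 2.068 × 10^-26 kg·m/s; new Δp'_min = 1.447 × 10^-25 kg·m/s; ratio Δp'_min/Δp_min = 7.

From the uncertainty principle ΔxΔp ≥ ℏ/2, the minimum momentum uncertainty is Δp_min = ℏ/(2Δx).

Original (Δx = 2.55 nm = 2.550e-09 m):
Δp_min = (1.055e-34 J·s)/(2 × 2.550e-09 m) = 2.068e-26 kg·m/s

When Δx → (1/7)Δx:
Δp'_min = ℏ/(2 × (1/7)Δx) = 7 × ℏ/(2Δx) = 7 × Δp_min
Δp'_min = 7 × 2.068e-26 kg·m/s = 1.447e-25 kg·m/s

Since Δp_min ∝ 1/Δx, when Δx is decreased to 1/7 of its original value, Δp_min increases to 7 times its original value.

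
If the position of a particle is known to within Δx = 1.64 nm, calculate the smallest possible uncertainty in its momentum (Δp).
3.215 × 10^-26 kg·m/s

Using the Heisenberg uncertainty principle:
ΔxΔp ≥ ℏ/2

The minimum uncertainty in momentum is:
Δp_min = ℏ/(2Δx)
Δp_min = (1.055e-34 J·s) / (2 × 1.640e-09 m)
Δp_min = 3.215e-26 kg·m/s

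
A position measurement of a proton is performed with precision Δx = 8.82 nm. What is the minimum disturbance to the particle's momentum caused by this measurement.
5.978 × 10^-27 kg·m/s

The uncertainty principle implies that measuring position disturbs momentum:
ΔxΔp ≥ ℏ/2

When we measure position with precision Δx, we necessarily introduce a momentum uncertainty:
Δp ≥ ℏ/(2Δx)
Δp_min = (1.055e-34 J·s) / (2 × 8.820e-09 m)
Δp_min = 5.978e-27 kg·m/s

The more precisely we measure position, the greater the momentum disturbance.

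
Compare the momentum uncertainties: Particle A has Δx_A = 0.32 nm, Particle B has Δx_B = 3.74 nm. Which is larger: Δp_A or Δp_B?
Particle A has the larger minimum momentum uncertainty, by a factor of 11.69.

For each particle, the minimum momentum uncertainty is Δp_min = ℏ/(2Δx):

Particle A: Δp_A = ℏ/(2×3.200e-10 m) = 1.648e-25 kg·m/s
Particle B: Δp_B = ℏ/(2×3.740e-09 m) = 1.410e-26 kg·m/s

Ratio: Δp_A/Δp_B = 11.69

Since Δp_min ∝ 1/Δx, the particle with smaller position uncertainty (A) has larger momentum uncertainty.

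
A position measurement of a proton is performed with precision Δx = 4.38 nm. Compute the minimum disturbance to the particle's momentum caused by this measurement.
1.204 × 10^-26 kg·m/s

The uncertainty principle implies that measuring position disturbs momentum:
ΔxΔp ≥ ℏ/2

When we measure position with precision Δx, we necessarily introduce a momentum uncertainty:
Δp ≥ ℏ/(2Δx)
Δp_min = (1.055e-34 J·s) / (2 × 4.380e-09 m)
Δp_min = 1.204e-26 kg·m/s

The more precisely we measure position, the greater the momentum disturbance.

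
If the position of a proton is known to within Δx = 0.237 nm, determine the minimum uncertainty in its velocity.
133.015 m/s

Using the Heisenberg uncertainty principle and Δp = mΔv:
ΔxΔp ≥ ℏ/2
Δx(mΔv) ≥ ℏ/2

The minimum uncertainty in velocity is:
Δv_min = ℏ/(2mΔx)
Δv_min = (1.055e-34 J·s) / (2 × 1.673e-27 kg × 2.370e-10 m)
Δv_min = 1.330e+02 m/s = 133.015 m/s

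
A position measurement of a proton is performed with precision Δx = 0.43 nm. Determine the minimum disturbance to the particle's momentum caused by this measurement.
1.226 × 10^-25 kg·m/s

The uncertainty principle implies that measuring position disturbs momentum:
ΔxΔp ≥ ℏ/2

When we measure position with precision Δx, we necessarily introduce a momentum uncertainty:
Δp ≥ ℏ/(2Δx)
Δp_min = (1.055e-34 J·s) / (2 × 4.300e-10 m)
Δp_min = 1.226e-25 kg·m/s

The more precisely we measure position, the greater the momentum disturbance.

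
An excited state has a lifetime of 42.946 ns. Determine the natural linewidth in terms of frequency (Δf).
1.853 MHz

Using the energy-time uncertainty principle and E = hf:
ΔEΔt ≥ ℏ/2
hΔf·Δt ≥ ℏ/2

The minimum frequency uncertainty is:
Δf = ℏ/(2hτ) = 1/(4πτ)
Δf = 1/(4π × 4.295e-08 s)
Δf = 1.853e+06 Hz = 1.853 MHz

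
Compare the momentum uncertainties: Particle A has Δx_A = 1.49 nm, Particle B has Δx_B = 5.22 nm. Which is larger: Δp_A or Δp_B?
Particle A has the larger minimum momentum uncertainty, by a factor of 3.50.

For each particle, the minimum momentum uncertainty is Δp_min = ℏ/(2Δx):

Particle A: Δp_A = ℏ/(2×1.490e-09 m) = 3.539e-26 kg·m/s
Particle B: Δp_B = ℏ/(2×5.220e-09 m) = 1.010e-26 kg·m/s

Ratio: Δp_A/Δp_B = 3.50

Since Δp_min ∝ 1/Δx, the particle with smaller position uncertainty (A) has larger momentum uncertainty.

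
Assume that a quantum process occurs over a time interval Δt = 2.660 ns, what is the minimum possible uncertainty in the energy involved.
123.724 neV

Using the energy-time uncertainty principle:
ΔEΔt ≥ ℏ/2

The minimum uncertainty in energy is:
ΔE_min = ℏ/(2Δt)
ΔE_min = (1.055e-34 J·s) / (2 × 2.660e-09 s)
ΔE_min = 1.982e-26 J = 123.724 neV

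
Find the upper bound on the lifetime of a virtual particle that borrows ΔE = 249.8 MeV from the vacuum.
1.317 ys

Using the energy-time uncertainty principle:
ΔEΔt ≥ ℏ/2

For a virtual particle borrowing energy ΔE, the maximum lifetime is:
Δt_max = ℏ/(2ΔE)

Converting energy:
ΔE = 249.8 MeV = 4.002e-11 J

Δt_max = (1.055e-34 J·s) / (2 × 4.002e-11 J)
Δt_max = 1.317e-24 s = 1.317 ys

Virtual particles with higher borrowed energy exist for shorter times.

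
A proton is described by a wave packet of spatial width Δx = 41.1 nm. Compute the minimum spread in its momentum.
1.283 × 10^-27 kg·m/s

For a wave packet, the spatial width Δx and momentum spread Δp are related by the uncertainty principle:
ΔxΔp ≥ ℏ/2

The minimum momentum spread is:
Δp_min = ℏ/(2Δx)
Δp_min = (1.055e-34 J·s) / (2 × 4.110e-08 m)
Δp_min = 1.283e-27 kg·m/s

A wave packet cannot have both a well-defined position and well-defined momentum.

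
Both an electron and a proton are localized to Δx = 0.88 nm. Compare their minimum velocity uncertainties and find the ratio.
The electron has the larger minimum velocity uncertainty, by a ratio of 1836.2.

For both particles, Δp_min = ℏ/(2Δx) = 5.992e-26 kg·m/s (same for both).

The velocity uncertainty is Δv = Δp/m:
- electron: Δv = 5.992e-26 / 9.109e-31 = 6.578e+04 m/s = 65.777 km/s
- proton: Δv = 5.992e-26 / 1.673e-27 = 3.582e+01 m/s = 35.823 m/s

Ratio: 6.578e+04 / 3.582e+01 = 1836.2

The lighter particle has larger velocity uncertainty because Δv ∝ 1/m.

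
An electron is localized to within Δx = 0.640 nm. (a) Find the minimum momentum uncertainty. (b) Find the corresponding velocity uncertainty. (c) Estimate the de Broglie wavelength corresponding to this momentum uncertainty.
(a) Δp_min = 8.239 × 10^-26 kg·m/s
(b) Δv_min = 90.443 km/s
(c) λ_dB = 8.042 nm

Step-by-step:

(a) From the uncertainty principle:
Δp_min = ℏ/(2Δx) = (1.055e-34 J·s)/(2 × 6.400e-10 m) = 8.239e-26 kg·m/s

(b) The velocity uncertainty:
Δv = Δp/m = (8.239e-26 kg·m/s)/(9.109e-31 kg) = 9.044e+04 m/s = 90.443 km/s

(c) The de Broglie wavelength for this momentum:
λ = h/p = (6.626e-34 J·s)/(8.239e-26 kg·m/s) = 8.042e-09 m = 8.042 nm

Note: The de Broglie wavelength is comparable to the localization size, as expected from wave-particle duality.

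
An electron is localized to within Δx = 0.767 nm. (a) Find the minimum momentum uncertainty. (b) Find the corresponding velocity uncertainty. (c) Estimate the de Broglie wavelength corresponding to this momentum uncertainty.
(a) Δp_min = 6.875 × 10^-26 kg·m/s
(b) Δv_min = 75.468 km/s
(c) λ_dB = 9.638 nm

Step-by-step:

(a) From the uncertainty principle:
Δp_min = ℏ/(2Δx) = (1.055e-34 J·s)/(2 × 7.670e-10 m) = 6.875e-26 kg·m/s

(b) The velocity uncertainty:
Δv = Δp/m = (6.875e-26 kg·m/s)/(9.109e-31 kg) = 7.547e+04 m/s = 75.468 km/s

(c) The de Broglie wavelength for this momentum:
λ = h/p = (6.626e-34 J·s)/(6.875e-26 kg·m/s) = 9.638e-09 m = 9.638 nm

Note: The de Broglie wavelength is comparable to the localization size, as expected from wave-particle duality.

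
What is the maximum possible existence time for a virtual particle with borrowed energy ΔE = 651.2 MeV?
5.054 × 10^-25 s

Using the energy-time uncertainty principle:
ΔEΔt ≥ ℏ/2

For a virtual particle borrowing energy ΔE, the maximum lifetime is:
Δt_max = ℏ/(2ΔE)

Converting energy:
ΔE = 651.2 MeV = 1.043e-10 J

Δt_max = (1.055e-34 J·s) / (2 × 1.043e-10 J)
Δt_max = 5.054e-25 s = 5.054 × 10^-25 s

Virtual particles with higher borrowed energy exist for shorter times.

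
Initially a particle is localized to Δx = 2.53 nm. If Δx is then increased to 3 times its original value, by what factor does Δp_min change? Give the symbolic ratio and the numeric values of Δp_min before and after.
Original Δp_min = 2.084 × 10^-26 kg·m/s; new Δp'_min = 6.947 × 10^-27 kg·m/s; ratio Δp'_min/Δp_min = 1/3.

From the uncertainty principle ΔxΔp ≥ ℏ/2, the minimum momentum uncertainty is Δp_min = ℏ/(2Δx).

Original (Δx = 2.53 nm = 2.530e-09 m):
Δp_min = (1.055e-34 J·s)/(2 × 2.530e-09 m) = 2.084e-26 kg·m/s

When Δx → 3Δx:
Δp'_min = ℏ/(2 × 3Δx) = (1/3) × ℏ/(2Δx) = (1/3) × Δp_min
Δp'_min = 1/3 × 2.084e-26 kg·m/s = 6.947e-27 kg·m/s

Since Δp_min ∝ 1/Δx, when Δx is increased to 3 times its original value, Δp_min decreases to 1/3 of its original value.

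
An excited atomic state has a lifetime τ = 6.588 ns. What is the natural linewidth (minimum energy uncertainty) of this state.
49.955 neV

Using the energy-time uncertainty principle:
ΔEΔt ≥ ℏ/2

The lifetime τ represents the time uncertainty Δt.
The natural linewidth (minimum energy uncertainty) is:

ΔE = ℏ/(2τ)
ΔE = (1.055e-34 J·s) / (2 × 6.588e-09 s)
ΔE = 8.004e-27 J = 49.955 neV

This natural linewidth limits the precision of spectroscopic measurements.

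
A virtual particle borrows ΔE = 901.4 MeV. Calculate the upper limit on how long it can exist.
3.651 × 10^-25 s

Using the energy-time uncertainty principle:
ΔEΔt ≥ ℏ/2

For a virtual particle borrowing energy ΔE, the maximum lifetime is:
Δt_max = ℏ/(2ΔE)

Converting energy:
ΔE = 901.4 MeV = 1.444e-10 J

Δt_max = (1.055e-34 J·s) / (2 × 1.444e-10 J)
Δt_max = 3.651e-25 s = 3.651 × 10^-25 s

Virtual particles with higher borrowed energy exist for shorter times.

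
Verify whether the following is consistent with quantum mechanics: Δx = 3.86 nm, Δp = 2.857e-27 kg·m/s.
No, it violates the uncertainty principle (impossible measurement).

Calculate the product ΔxΔp:
ΔxΔp = (3.860e-09 m) × (2.857e-27 kg·m/s)
ΔxΔp = 1.103e-35 J·s

Compare to the minimum allowed value ℏ/2:
ℏ/2 = 5.273e-35 J·s

Since ΔxΔp = 1.103e-35 J·s < 5.273e-35 J·s = ℏ/2,
the measurement violates the uncertainty principle.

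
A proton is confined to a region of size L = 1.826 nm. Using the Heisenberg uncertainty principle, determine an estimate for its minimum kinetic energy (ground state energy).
1.556 μeV

Using the uncertainty principle to estimate ground state energy:

1. The position uncertainty is approximately the confinement size:
   Δx ≈ L = 1.826e-09 m

2. From ΔxΔp ≥ ℏ/2, the minimum momentum uncertainty is:
   Δp ≈ ℏ/(2L) = 2.888e-26 kg·m/s

3. The kinetic energy is approximately:
   KE ≈ (Δp)²/(2m) = (2.888e-26)²/(2 × 1.673e-27 kg)
   KE ≈ 2.493e-25 J = 1.556 μeV

This is an order-of-magnitude estimate of the ground state energy.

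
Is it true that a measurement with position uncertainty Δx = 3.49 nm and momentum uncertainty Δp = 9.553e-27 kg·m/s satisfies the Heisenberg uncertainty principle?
No, it violates the uncertainty principle (impossible measurement).

Calculate the product ΔxΔp:
ΔxΔp = (3.490e-09 m) × (9.553e-27 kg·m/s)
ΔxΔp = 3.334e-35 J·s

Compare to the minimum allowed value ℏ/2:
ℏ/2 = 5.273e-35 J·s

Since ΔxΔp = 3.334e-35 J·s < 5.273e-35 J·s = ℏ/2,
the measurement violates the uncertainty principle.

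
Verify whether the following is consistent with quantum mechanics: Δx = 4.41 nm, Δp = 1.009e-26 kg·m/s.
No, it violates the uncertainty principle (impossible measurement).

Calculate the product ΔxΔp:
ΔxΔp = (4.410e-09 m) × (1.009e-26 kg·m/s)
ΔxΔp = 4.450e-35 J·s

Compare to the minimum allowed value ℏ/2:
ℏ/2 = 5.273e-35 J·s

Since ΔxΔp = 4.450e-35 J·s < 5.273e-35 J·s = ℏ/2,
the measurement violates the uncertainty principle.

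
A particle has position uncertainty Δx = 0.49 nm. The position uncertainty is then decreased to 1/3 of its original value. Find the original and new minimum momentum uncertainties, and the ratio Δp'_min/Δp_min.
Original Δp_min = 1.076 × 10^-25 kg·m/s; new Δp'_min = 3.228 × 10^-25 kg·m/s; ratio Δp'_min/Δp_min = 3.

From the uncertainty principle ΔxΔp ≥ ℏ/2, the minimum momentum uncertainty is Δp_min = ℏ/(2Δx).

Original (Δx = 0.49 nm = 4.900e-10 m):
Δp_min = (1.055e-34 J·s)/(2 × 4.900e-10 m) = 1.076e-25 kg·m/s

When Δx → (1/3)Δx:
Δp'_min = ℏ/(2 × (1/3)Δx) = 3 × ℏ/(2Δx) = 3 × Δp_min
Δp'_min = 3 × 1.076e-25 kg·m/s = 3.228e-25 kg·m/s

Since Δp_min ∝ 1/Δx, when Δx is decreased to 1/3 of its original value, Δp_min increases to 3 times its original value.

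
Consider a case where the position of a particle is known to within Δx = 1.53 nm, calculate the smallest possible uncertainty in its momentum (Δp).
3.446 × 10^-26 kg·m/s

Using the Heisenberg uncertainty principle:
ΔxΔp ≥ ℏ/2

The minimum uncertainty in momentum is:
Δp_min = ℏ/(2Δx)
Δp_min = (1.055e-34 J·s) / (2 × 1.530e-09 m)
Δp_min = 3.446e-26 kg·m/s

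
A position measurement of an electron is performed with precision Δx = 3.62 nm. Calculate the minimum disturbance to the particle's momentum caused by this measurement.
1.457 × 10^-26 kg·m/s

The uncertainty principle implies that measuring position disturbs momentum:
ΔxΔp ≥ ℏ/2

When we measure position with precision Δx, we necessarily introduce a momentum uncertainty:
Δp ≥ ℏ/(2Δx)
Δp_min = (1.055e-34 J·s) / (2 × 3.620e-09 m)
Δp_min = 1.457e-26 kg·m/s

The more precisely we measure position, the greater the momentum disturbance.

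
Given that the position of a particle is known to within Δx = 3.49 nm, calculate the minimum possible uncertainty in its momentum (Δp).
1.511 × 10^-26 kg·m/s

Using the Heisenberg uncertainty principle:
ΔxΔp ≥ ℏ/2

The minimum uncertainty in momentum is:
Δp_min = ℏ/(2Δx)
Δp_min = (1.055e-34 J·s) / (2 × 3.490e-09 m)
Δp_min = 1.511e-26 kg·m/s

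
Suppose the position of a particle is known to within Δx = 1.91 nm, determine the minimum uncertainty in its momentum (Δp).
2.761 × 10^-26 kg·m/s

Using the Heisenberg uncertainty principle:
ΔxΔp ≥ ℏ/2

The minimum uncertainty in momentum is:
Δp_min = ℏ/(2Δx)
Δp_min = (1.055e-34 J·s) / (2 × 1.910e-09 m)
Δp_min = 2.761e-26 kg·m/s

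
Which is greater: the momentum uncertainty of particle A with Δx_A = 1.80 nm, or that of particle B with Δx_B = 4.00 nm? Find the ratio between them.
Particle A has the larger minimum momentum uncertainty, by a factor of 2.22.

For each particle, the minimum momentum uncertainty is Δp_min = ℏ/(2Δx):

Particle A: Δp_A = ℏ/(2×1.800e-09 m) = 2.929e-26 kg·m/s
Particle B: Δp_B = ℏ/(2×4.000e-09 m) = 1.318e-26 kg·m/s

Ratio: Δp_A/Δp_B = 2.22

Since Δp_min ∝ 1/Δx, the particle with smaller position uncertainty (A) has larger momentum uncertainty.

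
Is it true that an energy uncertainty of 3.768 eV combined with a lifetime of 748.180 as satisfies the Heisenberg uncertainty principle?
Yes, it satisfies the uncertainty relation.

Calculate the product ΔEΔt:
ΔE = 3.768 eV = 6.037e-19 J
ΔEΔt = (6.037e-19 J) × (7.482e-16 s)
ΔEΔt = 4.517e-34 J·s

Compare to the minimum allowed value ℏ/2:
ℏ/2 = 5.273e-35 J·s

Since ΔEΔt = 4.517e-34 J·s ≥ 5.273e-35 J·s = ℏ/2,
this satisfies the uncertainty relation.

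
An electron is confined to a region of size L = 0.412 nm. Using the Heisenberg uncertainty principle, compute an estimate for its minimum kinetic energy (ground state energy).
56.114 meV

Using the uncertainty principle to estimate ground state energy:

1. The position uncertainty is approximately the confinement size:
   Δx ≈ L = 4.120e-10 m

2. From ΔxΔp ≥ ℏ/2, the minimum momentum uncertainty is:
   Δp ≈ ℏ/(2L) = 1.280e-25 kg·m/s

3. The kinetic energy is approximately:
   KE ≈ (Δp)²/(2m) = (1.280e-25)²/(2 × 9.109e-31 kg)
   KE ≈ 8.990e-21 J = 56.114 meV

This is an order-of-magnitude estimate of the ground state energy.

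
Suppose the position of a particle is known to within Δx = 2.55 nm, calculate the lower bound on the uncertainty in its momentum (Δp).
2.068 × 10^-26 kg·m/s

Using the Heisenberg uncertainty principle:
ΔxΔp ≥ ℏ/2

The minimum uncertainty in momentum is:
Δp_min = ℏ/(2Δx)
Δp_min = (1.055e-34 J·s) / (2 × 2.550e-09 m)
Δp_min = 2.068e-26 kg·m/s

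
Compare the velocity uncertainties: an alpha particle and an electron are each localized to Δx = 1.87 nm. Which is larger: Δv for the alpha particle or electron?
The electron has the larger minimum velocity uncertainty, by a ratio of 7294.3.

For both particles, Δp_min = ℏ/(2Δx) = 2.820e-26 kg·m/s (same for both).

The velocity uncertainty is Δv = Δp/m:
- alpha particle: Δv = 2.820e-26 / 6.645e-27 = 4.244e+00 m/s = 4.244 m/s
- electron: Δv = 2.820e-26 / 9.109e-31 = 3.095e+04 m/s = 30.954 km/s

Ratio: 3.095e+04 / 4.244e+00 = 7294.3

The lighter particle has larger velocity uncertainty because Δv ∝ 1/m.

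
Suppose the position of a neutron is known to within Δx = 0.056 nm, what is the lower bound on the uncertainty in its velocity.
562.163 m/s

Using the Heisenberg uncertainty principle and Δp = mΔv:
ΔxΔp ≥ ℏ/2
Δx(mΔv) ≥ ℏ/2

The minimum uncertainty in velocity is:
Δv_min = ℏ/(2mΔx)
Δv_min = (1.055e-34 J·s) / (2 × 1.675e-27 kg × 5.600e-11 m)
Δv_min = 5.622e+02 m/s = 562.163 m/s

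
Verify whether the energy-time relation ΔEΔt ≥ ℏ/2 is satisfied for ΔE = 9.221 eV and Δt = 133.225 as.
Yes, it satisfies the uncertainty relation.

Calculate the product ΔEΔt:
ΔE = 9.221 eV = 1.477e-18 J
ΔEΔt = (1.477e-18 J) × (1.332e-16 s)
ΔEΔt = 1.968e-34 J·s

Compare to the minimum allowed value ℏ/2:
ℏ/2 = 5.273e-35 J·s

Since ΔEΔt = 1.968e-34 J·s ≥ 5.273e-35 J·s = ℏ/2,
this satisfies the uncertainty relation.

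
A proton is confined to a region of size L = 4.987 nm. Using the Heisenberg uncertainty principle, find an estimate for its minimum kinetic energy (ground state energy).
208.581 neV

Using the uncertainty principle to estimate ground state energy:

1. The position uncertainty is approximately the confinement size:
   Δx ≈ L = 4.987e-09 m

2. From ΔxΔp ≥ ℏ/2, the minimum momentum uncertainty is:
   Δp ≈ ℏ/(2L) = 1.057e-26 kg·m/s

3. The kinetic energy is approximately:
   KE ≈ (Δp)²/(2m) = (1.057e-26)²/(2 × 1.673e-27 kg)
   KE ≈ 3.342e-26 J = 208.581 neV

This is an order-of-magnitude estimate of the ground state energy.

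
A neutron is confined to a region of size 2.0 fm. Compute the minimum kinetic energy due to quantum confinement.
1.295 MeV

Using the uncertainty principle:

1. Position uncertainty: Δx ≈ 2.000e-15 m
2. Minimum momentum uncertainty: Δp = ℏ/(2Δx) = 2.636e-20 kg·m/s
3. Minimum kinetic energy:
   KE = (Δp)²/(2m) = (2.636e-20)²/(2 × 1.675e-27 kg)
   KE = 2.075e-13 J = 1.295 MeV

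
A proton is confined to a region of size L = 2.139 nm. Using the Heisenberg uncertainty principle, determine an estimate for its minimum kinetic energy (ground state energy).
1.134 μeV

Using the uncertainty principle to estimate ground state energy:

1. The position uncertainty is approximately the confinement size:
   Δx ≈ L = 2.139e-09 m

2. From ΔxΔp ≥ ℏ/2, the minimum momentum uncertainty is:
   Δp ≈ ℏ/(2L) = 2.465e-26 kg·m/s

3. The kinetic energy is approximately:
   KE ≈ (Δp)²/(2m) = (2.465e-26)²/(2 × 1.673e-27 kg)
   KE ≈ 1.817e-25 J = 1.134 μeV

This is an order-of-magnitude estimate of the ground state energy.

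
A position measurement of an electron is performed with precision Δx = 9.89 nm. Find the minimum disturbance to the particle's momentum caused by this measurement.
5.332 × 10^-27 kg·m/s

The uncertainty principle implies that measuring position disturbs momentum:
ΔxΔp ≥ ℏ/2

When we measure position with precision Δx, we necessarily introduce a momentum uncertainty:
Δp ≥ ℏ/(2Δx)
Δp_min = (1.055e-34 J·s) / (2 × 9.890e-09 m)
Δp_min = 5.332e-27 kg·m/s

The more precisely we measure position, the greater the momentum disturbance.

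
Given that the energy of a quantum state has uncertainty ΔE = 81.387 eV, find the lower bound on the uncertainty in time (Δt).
4.044 as

Using the energy-time uncertainty principle:
ΔEΔt ≥ ℏ/2

The minimum uncertainty in time is:
Δt_min = ℏ/(2ΔE)
Δt_min = (1.055e-34 J·s) / (2 × 1.304e-17 J)
Δt_min = 4.044e-18 s = 4.044 as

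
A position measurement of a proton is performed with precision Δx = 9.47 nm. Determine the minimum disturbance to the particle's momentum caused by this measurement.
5.568 × 10^-27 kg·m/s

The uncertainty principle implies that measuring position disturbs momentum:
ΔxΔp ≥ ℏ/2

When we measure position with precision Δx, we necessarily introduce a momentum uncertainty:
Δp ≥ ℏ/(2Δx)
Δp_min = (1.055e-34 J·s) / (2 × 9.470e-09 m)
Δp_min = 5.568e-27 kg·m/s

The more precisely we measure position, the greater the momentum disturbance.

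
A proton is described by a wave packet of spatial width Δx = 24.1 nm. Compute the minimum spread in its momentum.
2.188 × 10^-27 kg·m/s

For a wave packet, the spatial width Δx and momentum spread Δp are related by the uncertainty principle:
ΔxΔp ≥ ℏ/2

The minimum momentum spread is:
Δp_min = ℏ/(2Δx)
Δp_min = (1.055e-34 J·s) / (2 × 2.410e-08 m)
Δp_min = 2.188e-27 kg·m/s

A wave packet cannot have both a well-defined position and well-defined momentum.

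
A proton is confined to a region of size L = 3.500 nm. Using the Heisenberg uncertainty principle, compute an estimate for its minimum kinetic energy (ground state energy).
423.466 neV

Using the uncertainty principle to estimate ground state energy:

1. The position uncertainty is approximately the confinement size:
   Δx ≈ L = 3.500e-09 m

2. From ΔxΔp ≥ ℏ/2, the minimum momentum uncertainty is:
   Δp ≈ ℏ/(2L) = 1.507e-26 kg·m/s

3. The kinetic energy is approximately:
   KE ≈ (Δp)²/(2m) = (1.507e-26)²/(2 × 1.673e-27 kg)
   KE ≈ 6.785e-26 J = 423.466 neV

This is an order-of-magnitude estimate of the ground state energy.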